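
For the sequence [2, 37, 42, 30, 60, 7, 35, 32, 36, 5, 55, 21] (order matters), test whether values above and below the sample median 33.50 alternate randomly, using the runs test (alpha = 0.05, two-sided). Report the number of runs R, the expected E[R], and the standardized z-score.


Step 1: Compute median = 33.50; label A = above, B = below.
Labels in order: BAABABABABAB  (n_A = 6, n_B = 6)
Step 2: Count runs R = 11.
Step 3: Under H0 (random ordering), E[R] = 2*n_A*n_B/(n_A+n_B) + 1 = 2*6*6/12 + 1 = 7.0000.
        Var[R] = 2*n_A*n_B*(2*n_A*n_B - n_A - n_B) / ((n_A+n_B)^2 * (n_A+n_B-1)) = 4320/1584 = 2.7273.
        SD[R] = 1.6514.
Step 4: Continuity-corrected z = (R - 0.5 - E[R]) / SD[R] = (11 - 0.5 - 7.0000) / 1.6514 = 2.1194.
Step 5: Two-sided p-value via normal approximation = 2*(1 - Phi(|z|)) = 0.034060.
Step 6: alpha = 0.05. reject H0.

R = 11, z = 2.1194, p = 0.034060, reject H0.


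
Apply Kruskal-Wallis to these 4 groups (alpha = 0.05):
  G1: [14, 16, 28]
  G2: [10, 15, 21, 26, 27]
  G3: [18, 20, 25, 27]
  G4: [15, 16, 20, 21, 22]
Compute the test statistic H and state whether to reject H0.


Step 1: Combine all N = 17 observations and assign midranks.
sorted (value, group, rank): (10,G2,1), (14,G1,2), (15,G2,3.5), (15,G4,3.5), (16,G1,5.5), (16,G4,5.5), (18,G3,7), (20,G3,8.5), (20,G4,8.5), (21,G2,10.5), (21,G4,10.5), (22,G4,12), (25,G3,13), (26,G2,14), (27,G2,15.5), (27,G3,15.5), (28,G1,17)
Step 2: Sum ranks within each group.
R_1 = 24.5 (n_1 = 3)
R_2 = 44.5 (n_2 = 5)
R_3 = 44 (n_3 = 4)
R_4 = 40 (n_4 = 5)
Step 3: H = 12/(N(N+1)) * sum(R_i^2/n_i) - 3(N+1)
     = 12/(17*18) * (24.5^2/3 + 44.5^2/5 + 44^2/4 + 40^2/5) - 3*18
     = 0.039216 * 1400.13 - 54
     = 0.907190.
Step 4: Ties present; correction factor C = 1 - 30/(17^3 - 17) = 0.993873. Corrected H = 0.907190 / 0.993873 = 0.912783.
Step 5: Under H0, H ~ chi^2(3); p-value = 0.822342.
Step 6: alpha = 0.05. fail to reject H0.

H = 0.9128, df = 3, p = 0.822342, fail to reject H0.


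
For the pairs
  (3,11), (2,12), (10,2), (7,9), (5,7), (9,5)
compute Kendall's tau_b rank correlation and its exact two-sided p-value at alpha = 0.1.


Step 1: Enumerate the 15 unordered pairs (i,j) with i<j and classify each by sign(x_j-x_i) * sign(y_j-y_i).
  (1,2):dx=-1,dy=+1->D; (1,3):dx=+7,dy=-9->D; (1,4):dx=+4,dy=-2->D; (1,5):dx=+2,dy=-4->D
  (1,6):dx=+6,dy=-6->D; (2,3):dx=+8,dy=-10->D; (2,4):dx=+5,dy=-3->D; (2,5):dx=+3,dy=-5->D
  (2,6):dx=+7,dy=-7->D; (3,4):dx=-3,dy=+7->D; (3,5):dx=-5,dy=+5->D; (3,6):dx=-1,dy=+3->D
  (4,5):dx=-2,dy=-2->C; (4,6):dx=+2,dy=-4->D; (5,6):dx=+4,dy=-2->D
Step 2: C = 1, D = 14, total pairs = 15.
Step 3: tau = (C - D)/(n(n-1)/2) = (1 - 14)/15 = -0.866667.
Step 4: Exact two-sided p-value (enumerate n! = 720 permutations of y under H0): p = 0.016667.
Step 5: alpha = 0.1. reject H0.

tau_b = -0.8667 (C=1, D=14), p = 0.016667, reject H0.


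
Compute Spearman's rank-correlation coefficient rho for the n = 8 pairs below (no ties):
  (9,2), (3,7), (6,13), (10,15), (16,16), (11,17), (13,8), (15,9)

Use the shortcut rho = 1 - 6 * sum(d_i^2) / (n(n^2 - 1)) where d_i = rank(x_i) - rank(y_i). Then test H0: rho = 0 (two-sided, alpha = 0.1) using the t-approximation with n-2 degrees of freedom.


Step 1: Rank x and y separately (midranks; no ties here).
rank(x): 9->3, 3->1, 6->2, 10->4, 16->8, 11->5, 13->6, 15->7
rank(y): 2->1, 7->2, 13->5, 15->6, 16->7, 17->8, 8->3, 9->4
Step 2: d_i = R_x(i) - R_y(i); compute d_i^2.
  (3-1)^2=4, (1-2)^2=1, (2-5)^2=9, (4-6)^2=4, (8-7)^2=1, (5-8)^2=9, (6-3)^2=9, (7-4)^2=9
sum(d^2) = 46.
Step 3: rho = 1 - 6*46 / (8*(8^2 - 1)) = 1 - 276/504 = 0.452381.
Step 4: Under H0, t = rho * sqrt((n-2)/(1-rho^2)) = 1.2425 ~ t(6).
Step 5: Two-sided p-value from the t-distribution with 6 df = 0.260405.
Step 6: alpha = 0.1. fail to reject H0.

rho = 0.4524, p = 0.260405, fail to reject H0 at alpha = 0.1.


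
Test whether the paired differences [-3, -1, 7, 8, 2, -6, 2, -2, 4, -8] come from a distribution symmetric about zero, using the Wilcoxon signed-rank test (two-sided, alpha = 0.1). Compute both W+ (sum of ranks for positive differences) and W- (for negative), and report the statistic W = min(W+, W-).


Step 1: Drop any zero differences (none here) and take |d_i|.
|d| = [3, 1, 7, 8, 2, 6, 2, 2, 4, 8]
Step 2: Midrank |d_i| (ties get averaged ranks).
ranks: |3|->5, |1|->1, |7|->8, |8|->9.5, |2|->3, |6|->7, |2|->3, |2|->3, |4|->6, |8|->9.5
Step 3: Attach original signs; sum ranks with positive sign and with negative sign.
W+ = 8 + 9.5 + 3 + 3 + 6 = 29.5
W- = 5 + 1 + 7 + 3 + 9.5 = 25.5
(Check: W+ + W- = 55 should equal n(n+1)/2 = 55.)
Step 4: Test statistic W = min(W+, W-) = 25.5.
Step 5: Ties in |d|, so use the tie-corrected normal approximation.
        E[W] = n(n+1)/4 = 10*11/4 = 27.5.
        Tie groups: |d|=2 (t=3), |d|=8 (t=2); sum(t^3 - t) = 30.
        Var[W] = n(n+1)(2n+1)/24 - sum(t^3-t)/48 = 2310/24 - 30/48 = 95.625.
        z = (W - E[W]) / sqrt(Var[W]) = (25.5 - 27.5) / 9.7788 = -0.2045.
        Two-sided p = 2*Phi(z) = 0.837944.
Step 6: alpha = 0.1. fail to reject H0.

W+ = 29.5, W- = 25.5, W = min = 25.5, p = 0.837944, fail to reject H0.


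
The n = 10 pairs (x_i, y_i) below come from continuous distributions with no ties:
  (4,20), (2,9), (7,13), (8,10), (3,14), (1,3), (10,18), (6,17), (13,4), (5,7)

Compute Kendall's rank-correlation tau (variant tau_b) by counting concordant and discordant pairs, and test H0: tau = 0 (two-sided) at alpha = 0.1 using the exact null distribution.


Step 1: Enumerate the 45 unordered pairs (i,j) with i<j and classify each by sign(x_j-x_i) * sign(y_j-y_i).
  (1,2):dx=-2,dy=-11->C; (1,3):dx=+3,dy=-7->D; (1,4):dx=+4,dy=-10->D; (1,5):dx=-1,dy=-6->C
  (1,6):dx=-3,dy=-17->C; (1,7):dx=+6,dy=-2->D; (1,8):dx=+2,dy=-3->D; (1,9):dx=+9,dy=-16->D
  (1,10):dx=+1,dy=-13->D; (2,3):dx=+5,dy=+4->C; (2,4):dx=+6,dy=+1->C; (2,5):dx=+1,dy=+5->C
  (2,6):dx=-1,dy=-6->C; (2,7):dx=+8,dy=+9->C; (2,8):dx=+4,dy=+8->C; (2,9):dx=+11,dy=-5->D
  (2,10):dx=+3,dy=-2->D; (3,4):dx=+1,dy=-3->D; (3,5):dx=-4,dy=+1->D; (3,6):dx=-6,dy=-10->C
  (3,7):dx=+3,dy=+5->C; (3,8):dx=-1,dy=+4->D; (3,9):dx=+6,dy=-9->D; (3,10):dx=-2,dy=-6->C
  (4,5):dx=-5,dy=+4->D; (4,6):dx=-7,dy=-7->C; (4,7):dx=+2,dy=+8->C; (4,8):dx=-2,dy=+7->D
  (4,9):dx=+5,dy=-6->D; (4,10):dx=-3,dy=-3->C; (5,6):dx=-2,dy=-11->C; (5,7):dx=+7,dy=+4->C
  (5,8):dx=+3,dy=+3->C; (5,9):dx=+10,dy=-10->D; (5,10):dx=+2,dy=-7->D; (6,7):dx=+9,dy=+15->C
  (6,8):dx=+5,dy=+14->C; (6,9):dx=+12,dy=+1->C; (6,10):dx=+4,dy=+4->C; (7,8):dx=-4,dy=-1->C
  (7,9):dx=+3,dy=-14->D; (7,10):dx=-5,dy=-11->C; (8,9):dx=+7,dy=-13->D; (8,10):dx=-1,dy=-10->C
  (9,10):dx=-8,dy=+3->D
Step 2: C = 25, D = 20, total pairs = 45.
Step 3: tau = (C - D)/(n(n-1)/2) = (25 - 20)/45 = 0.111111.
Step 4: Exact two-sided p-value (enumerate n! = 3628800 permutations of y under H0): p = 0.727490.
Step 5: alpha = 0.1. fail to reject H0.

tau_b = 0.1111 (C=25, D=20), p = 0.727490, fail to reject H0.


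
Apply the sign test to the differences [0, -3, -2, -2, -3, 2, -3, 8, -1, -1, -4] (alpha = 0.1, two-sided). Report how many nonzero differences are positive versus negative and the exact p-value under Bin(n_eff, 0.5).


Step 1: Discard zero differences. Original n = 11; n_eff = number of nonzero differences = 10.
Nonzero differences (with sign): -3, -2, -2, -3, +2, -3, +8, -1, -1, -4
Step 2: Count signs: positive = 2, negative = 8.
Step 3: Under H0: P(positive) = 0.5, so the number of positives S ~ Bin(10, 0.5).
Step 4: Two-sided exact p-value = sum of Bin(10,0.5) probabilities at or below the observed probability = 0.109375.
Step 5: alpha = 0.1. fail to reject H0.

n_eff = 10, pos = 2, neg = 8, p = 0.109375, fail to reject H0.


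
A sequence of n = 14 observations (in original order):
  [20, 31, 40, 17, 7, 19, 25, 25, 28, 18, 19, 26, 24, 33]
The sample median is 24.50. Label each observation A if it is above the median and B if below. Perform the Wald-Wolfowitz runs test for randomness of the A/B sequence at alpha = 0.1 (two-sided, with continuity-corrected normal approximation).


Step 1: Compute median = 24.50; label A = above, B = below.
Labels in order: BAABBBAAABBABA  (n_A = 7, n_B = 7)
Step 2: Count runs R = 8.
Step 3: Under H0 (random ordering), E[R] = 2*n_A*n_B/(n_A+n_B) + 1 = 2*7*7/14 + 1 = 8.0000.
        Var[R] = 2*n_A*n_B*(2*n_A*n_B - n_A - n_B) / ((n_A+n_B)^2 * (n_A+n_B-1)) = 8232/2548 = 3.2308.
        SD[R] = 1.7974.
Step 4: R = E[R], so z = 0 with no continuity correction.
Step 5: Two-sided p-value via normal approximation = 2*(1 - Phi(|z|)) = 1.000000.
Step 6: alpha = 0.1. fail to reject H0.

R = 8, z = 0.0000, p = 1.000000, fail to reject H0.


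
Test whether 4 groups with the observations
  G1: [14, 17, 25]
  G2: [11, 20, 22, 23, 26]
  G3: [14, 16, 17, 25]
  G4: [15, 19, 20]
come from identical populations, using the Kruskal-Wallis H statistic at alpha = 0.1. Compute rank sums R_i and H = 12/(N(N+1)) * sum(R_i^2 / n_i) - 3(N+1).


Step 1: Combine all N = 15 observations and assign midranks.
sorted (value, group, rank): (11,G2,1), (14,G1,2.5), (14,G3,2.5), (15,G4,4), (16,G3,5), (17,G1,6.5), (17,G3,6.5), (19,G4,8), (20,G2,9.5), (20,G4,9.5), (22,G2,11), (23,G2,12), (25,G1,13.5), (25,G3,13.5), (26,G2,15)
Step 2: Sum ranks within each group.
R_1 = 22.5 (n_1 = 3)
R_2 = 48.5 (n_2 = 5)
R_3 = 27.5 (n_3 = 4)
R_4 = 21.5 (n_4 = 3)
Step 3: H = 12/(N(N+1)) * sum(R_i^2/n_i) - 3(N+1)
     = 12/(15*16) * (22.5^2/3 + 48.5^2/5 + 27.5^2/4 + 21.5^2/3) - 3*16
     = 0.050000 * 982.346 - 48
     = 1.117292.
Step 4: Ties present; correction factor C = 1 - 24/(15^3 - 15) = 0.992857. Corrected H = 1.117292 / 0.992857 = 1.125330.
Step 5: Under H0, H ~ chi^2(3); p-value = 0.770963.
Step 6: alpha = 0.1. fail to reject H0.

H = 1.1253, df = 3, p = 0.770963, fail to reject H0.


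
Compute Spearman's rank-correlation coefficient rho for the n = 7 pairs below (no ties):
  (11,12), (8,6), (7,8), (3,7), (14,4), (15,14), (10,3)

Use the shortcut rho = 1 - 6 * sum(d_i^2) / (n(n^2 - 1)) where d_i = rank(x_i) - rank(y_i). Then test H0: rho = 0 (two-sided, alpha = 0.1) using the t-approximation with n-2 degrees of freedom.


Step 1: Rank x and y separately (midranks; no ties here).
rank(x): 11->5, 8->3, 7->2, 3->1, 14->6, 15->7, 10->4
rank(y): 12->6, 6->3, 8->5, 7->4, 4->2, 14->7, 3->1
Step 2: d_i = R_x(i) - R_y(i); compute d_i^2.
  (5-6)^2=1, (3-3)^2=0, (2-5)^2=9, (1-4)^2=9, (6-2)^2=16, (7-7)^2=0, (4-1)^2=9
sum(d^2) = 44.
Step 3: rho = 1 - 6*44 / (7*(7^2 - 1)) = 1 - 264/336 = 0.214286.
Step 4: Under H0, t = rho * sqrt((n-2)/(1-rho^2)) = 0.4906 ~ t(5).
Step 5: Two-sided p-value from the t-distribution with 5 df = 0.644512.
Step 6: alpha = 0.1. fail to reject H0.

rho = 0.2143, p = 0.644512, fail to reject H0 at alpha = 0.1.


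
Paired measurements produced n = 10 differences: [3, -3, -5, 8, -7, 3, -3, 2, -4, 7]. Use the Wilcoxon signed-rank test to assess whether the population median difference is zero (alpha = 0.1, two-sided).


Step 1: Drop any zero differences (none here) and take |d_i|.
|d| = [3, 3, 5, 8, 7, 3, 3, 2, 4, 7]
Step 2: Midrank |d_i| (ties get averaged ranks).
ranks: |3|->3.5, |3|->3.5, |5|->7, |8|->10, |7|->8.5, |3|->3.5, |3|->3.5, |2|->1, |4|->6, |7|->8.5
Step 3: Attach original signs; sum ranks with positive sign and with negative sign.
W+ = 3.5 + 10 + 3.5 + 1 + 8.5 = 26.5
W- = 3.5 + 7 + 8.5 + 3.5 + 6 = 28.5
(Check: W+ + W- = 55 should equal n(n+1)/2 = 55.)
Step 4: Test statistic W = min(W+, W-) = 26.5.
Step 5: Ties in |d|, so use the tie-corrected normal approximation.
        E[W] = n(n+1)/4 = 10*11/4 = 27.5.
        Tie groups: |d|=3 (t=4), |d|=7 (t=2); sum(t^3 - t) = 66.
        Var[W] = n(n+1)(2n+1)/24 - sum(t^3-t)/48 = 2310/24 - 66/48 = 94.875.
        z = (W - E[W]) / sqrt(Var[W]) = (26.5 - 27.5) / 9.7404 = -0.1027.
        Two-sided p = 2*Phi(z) = 0.918229.
Step 6: alpha = 0.1. fail to reject H0.

W+ = 26.5, W- = 28.5, W = min = 26.5, p = 0.918229, fail to reject H0.


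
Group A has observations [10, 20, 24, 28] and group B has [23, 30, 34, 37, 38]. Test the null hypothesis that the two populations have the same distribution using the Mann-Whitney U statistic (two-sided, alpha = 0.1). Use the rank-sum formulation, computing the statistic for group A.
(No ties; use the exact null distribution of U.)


Step 1: Combine and sort all 9 observations; assign midranks.
sorted (value, group): (10,X), (20,X), (23,Y), (24,X), (28,X), (30,Y), (34,Y), (37,Y), (38,Y)
ranks: 10->1, 20->2, 23->3, 24->4, 28->5, 30->6, 34->7, 37->8, 38->9
Step 2: Rank sum for X: R1 = 1 + 2 + 4 + 5 = 12.
Step 3: U_X = R1 - n1(n1+1)/2 = 12 - 4*5/2 = 12 - 10 = 2.
       U_Y = n1*n2 - U_X = 20 - 2 = 18.
Step 4: No ties, so the exact null distribution of U (based on enumerating the C(9,4) = 126 equally likely rank assignments) gives the two-sided p-value.
Step 5: p-value = 0.063492; compare to alpha = 0.1. reject H0.

U_X = 2, p = 0.063492, reject H0 at alpha = 0.1.


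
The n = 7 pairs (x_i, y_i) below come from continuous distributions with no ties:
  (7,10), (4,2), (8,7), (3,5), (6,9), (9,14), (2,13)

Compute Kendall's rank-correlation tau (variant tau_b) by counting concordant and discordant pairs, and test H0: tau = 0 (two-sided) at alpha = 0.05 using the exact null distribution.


Step 1: Enumerate the 21 unordered pairs (i,j) with i<j and classify each by sign(x_j-x_i) * sign(y_j-y_i).
  (1,2):dx=-3,dy=-8->C; (1,3):dx=+1,dy=-3->D; (1,4):dx=-4,dy=-5->C; (1,5):dx=-1,dy=-1->C
  (1,6):dx=+2,dy=+4->C; (1,7):dx=-5,dy=+3->D; (2,3):dx=+4,dy=+5->C; (2,4):dx=-1,dy=+3->D
  (2,5):dx=+2,dy=+7->C; (2,6):dx=+5,dy=+12->C; (2,7):dx=-2,dy=+11->D; (3,4):dx=-5,dy=-2->C
  (3,5):dx=-2,dy=+2->D; (3,6):dx=+1,dy=+7->C; (3,7):dx=-6,dy=+6->D; (4,5):dx=+3,dy=+4->C
  (4,6):dx=+6,dy=+9->C; (4,7):dx=-1,dy=+8->D; (5,6):dx=+3,dy=+5->C; (5,7):dx=-4,dy=+4->D
  (6,7):dx=-7,dy=-1->C
Step 2: C = 13, D = 8, total pairs = 21.
Step 3: tau = (C - D)/(n(n-1)/2) = (13 - 8)/21 = 0.238095.
Step 4: Exact two-sided p-value (enumerate n! = 5040 permutations of y under H0): p = 0.561905.
Step 5: alpha = 0.05. fail to reject H0.

tau_b = 0.2381 (C=13, D=8), p = 0.561905, fail to reject H0.


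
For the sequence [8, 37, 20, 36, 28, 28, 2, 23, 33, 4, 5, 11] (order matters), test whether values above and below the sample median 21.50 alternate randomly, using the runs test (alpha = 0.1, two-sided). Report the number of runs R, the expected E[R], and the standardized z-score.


Step 1: Compute median = 21.50; label A = above, B = below.
Labels in order: BABAAABAABBB  (n_A = 6, n_B = 6)
Step 2: Count runs R = 7.
Step 3: Under H0 (random ordering), E[R] = 2*n_A*n_B/(n_A+n_B) + 1 = 2*6*6/12 + 1 = 7.0000.
        Var[R] = 2*n_A*n_B*(2*n_A*n_B - n_A - n_B) / ((n_A+n_B)^2 * (n_A+n_B-1)) = 4320/1584 = 2.7273.
        SD[R] = 1.6514.
Step 4: R = E[R], so z = 0 with no continuity correction.
Step 5: Two-sided p-value via normal approximation = 2*(1 - Phi(|z|)) = 1.000000.
Step 6: alpha = 0.1. fail to reject H0.

R = 7, z = 0.0000, p = 1.000000, fail to reject H0.


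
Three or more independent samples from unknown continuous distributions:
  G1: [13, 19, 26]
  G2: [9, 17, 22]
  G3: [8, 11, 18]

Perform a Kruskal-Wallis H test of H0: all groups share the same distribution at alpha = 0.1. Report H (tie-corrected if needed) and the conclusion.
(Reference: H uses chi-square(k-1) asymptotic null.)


Step 1: Combine all N = 9 observations and assign midranks.
sorted (value, group, rank): (8,G3,1), (9,G2,2), (11,G3,3), (13,G1,4), (17,G2,5), (18,G3,6), (19,G1,7), (22,G2,8), (26,G1,9)
Step 2: Sum ranks within each group.
R_1 = 20 (n_1 = 3)
R_2 = 15 (n_2 = 3)
R_3 = 10 (n_3 = 3)
Step 3: H = 12/(N(N+1)) * sum(R_i^2/n_i) - 3(N+1)
     = 12/(9*10) * (20^2/3 + 15^2/3 + 10^2/3) - 3*10
     = 0.133333 * 241.667 - 30
     = 2.222222.
Step 4: No ties, so H is used without correction.
Step 5: Under H0, H ~ chi^2(2); p-value = 0.329193.
Step 6: alpha = 0.1. fail to reject H0.

H = 2.2222, df = 2, p = 0.329193, fail to reject H0.


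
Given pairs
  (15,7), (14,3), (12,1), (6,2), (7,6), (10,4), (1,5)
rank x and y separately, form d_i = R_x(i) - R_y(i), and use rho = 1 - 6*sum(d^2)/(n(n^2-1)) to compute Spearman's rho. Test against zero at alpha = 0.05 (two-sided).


Step 1: Rank x and y separately (midranks; no ties here).
rank(x): 15->7, 14->6, 12->5, 6->2, 7->3, 10->4, 1->1
rank(y): 7->7, 3->3, 1->1, 2->2, 6->6, 4->4, 5->5
Step 2: d_i = R_x(i) - R_y(i); compute d_i^2.
  (7-7)^2=0, (6-3)^2=9, (5-1)^2=16, (2-2)^2=0, (3-6)^2=9, (4-4)^2=0, (1-5)^2=16
sum(d^2) = 50.
Step 3: rho = 1 - 6*50 / (7*(7^2 - 1)) = 1 - 300/336 = 0.107143.
Step 4: Under H0, t = rho * sqrt((n-2)/(1-rho^2)) = 0.2410 ~ t(5).
Step 5: Two-sided p-value from the t-distribution with 5 df = 0.819151.
Step 6: alpha = 0.05. fail to reject H0.

rho = 0.1071, p = 0.819151, fail to reject H0 at alpha = 0.05.


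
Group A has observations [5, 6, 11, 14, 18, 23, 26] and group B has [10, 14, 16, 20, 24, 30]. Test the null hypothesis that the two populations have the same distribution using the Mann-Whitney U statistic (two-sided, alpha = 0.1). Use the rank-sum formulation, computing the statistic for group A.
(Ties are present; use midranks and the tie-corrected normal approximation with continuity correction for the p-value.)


Step 1: Combine and sort all 13 observations; assign midranks.
sorted (value, group): (5,X), (6,X), (10,Y), (11,X), (14,X), (14,Y), (16,Y), (18,X), (20,Y), (23,X), (24,Y), (26,X), (30,Y)
ranks: 5->1, 6->2, 10->3, 11->4, 14->5.5, 14->5.5, 16->7, 18->8, 20->9, 23->10, 24->11, 26->12, 30->13
Step 2: Rank sum for X: R1 = 1 + 2 + 4 + 5.5 + 8 + 10 + 12 = 42.5.
Step 3: U_X = R1 - n1(n1+1)/2 = 42.5 - 7*8/2 = 42.5 - 28 = 14.5.
       U_Y = n1*n2 - U_X = 42 - 14.5 = 27.5.
Step 4: Ties are present, so use the tie-corrected normal approximation (with continuity correction) for the p-value.
Step 5: p-value = 0.390714; compare to alpha = 0.1. fail to reject H0.

U_X = 14.5, p = 0.390714, fail to reject H0 at alpha = 0.1.


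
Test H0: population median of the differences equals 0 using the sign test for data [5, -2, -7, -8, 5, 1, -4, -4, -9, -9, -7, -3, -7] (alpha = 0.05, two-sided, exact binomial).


Step 1: Discard zero differences. Original n = 13; n_eff = number of nonzero differences = 13.
Nonzero differences (with sign): +5, -2, -7, -8, +5, +1, -4, -4, -9, -9, -7, -3, -7
Step 2: Count signs: positive = 3, negative = 10.
Step 3: Under H0: P(positive) = 0.5, so the number of positives S ~ Bin(13, 0.5).
Step 4: Two-sided exact p-value = sum of Bin(13,0.5) probabilities at or below the observed probability = 0.092285.
Step 5: alpha = 0.05. fail to reject H0.

n_eff = 13, pos = 3, neg = 10, p = 0.092285, fail to reject H0.


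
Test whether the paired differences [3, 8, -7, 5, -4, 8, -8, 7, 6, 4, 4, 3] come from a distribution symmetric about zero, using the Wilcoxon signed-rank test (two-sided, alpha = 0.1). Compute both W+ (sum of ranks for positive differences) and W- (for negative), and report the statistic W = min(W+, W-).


Step 1: Drop any zero differences (none here) and take |d_i|.
|d| = [3, 8, 7, 5, 4, 8, 8, 7, 6, 4, 4, 3]
Step 2: Midrank |d_i| (ties get averaged ranks).
ranks: |3|->1.5, |8|->11, |7|->8.5, |5|->6, |4|->4, |8|->11, |8|->11, |7|->8.5, |6|->7, |4|->4, |4|->4, |3|->1.5
Step 3: Attach original signs; sum ranks with positive sign and with negative sign.
W+ = 1.5 + 11 + 6 + 11 + 8.5 + 7 + 4 + 4 + 1.5 = 54.5
W- = 8.5 + 4 + 11 = 23.5
(Check: W+ + W- = 78 should equal n(n+1)/2 = 78.)
Step 4: Test statistic W = min(W+, W-) = 23.5.
Step 5: Ties in |d|, so use the tie-corrected normal approximation.
        E[W] = n(n+1)/4 = 12*13/4 = 39.
        Tie groups: |d|=3 (t=2), |d|=4 (t=3), |d|=7 (t=2), |d|=8 (t=3); sum(t^3 - t) = 60.
        Var[W] = n(n+1)(2n+1)/24 - sum(t^3-t)/48 = 3900/24 - 60/48 = 161.25.
        z = (W - E[W]) / sqrt(Var[W]) = (23.5 - 39) / 12.6984 = -1.2206.
        Two-sided p = 2*Phi(z) = 0.222228.
Step 6: alpha = 0.1. fail to reject H0.

W+ = 54.5, W- = 23.5, W = min = 23.5, p = 0.222228, fail to reject H0.


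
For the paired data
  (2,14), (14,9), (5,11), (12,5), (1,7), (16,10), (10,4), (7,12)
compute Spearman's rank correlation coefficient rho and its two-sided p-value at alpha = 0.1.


Step 1: Rank x and y separately (midranks; no ties here).
rank(x): 2->2, 14->7, 5->3, 12->6, 1->1, 16->8, 10->5, 7->4
rank(y): 14->8, 9->4, 11->6, 5->2, 7->3, 10->5, 4->1, 12->7
Step 2: d_i = R_x(i) - R_y(i); compute d_i^2.
  (2-8)^2=36, (7-4)^2=9, (3-6)^2=9, (6-2)^2=16, (1-3)^2=4, (8-5)^2=9, (5-1)^2=16, (4-7)^2=9
sum(d^2) = 108.
Step 3: rho = 1 - 6*108 / (8*(8^2 - 1)) = 1 - 648/504 = -0.285714.
Step 4: Under H0, t = rho * sqrt((n-2)/(1-rho^2)) = -0.7303 ~ t(6).
Step 5: Two-sided p-value from the t-distribution with 6 df = 0.492726.
Step 6: alpha = 0.1. fail to reject H0.

rho = -0.2857, p = 0.492726, fail to reject H0 at alpha = 0.1.


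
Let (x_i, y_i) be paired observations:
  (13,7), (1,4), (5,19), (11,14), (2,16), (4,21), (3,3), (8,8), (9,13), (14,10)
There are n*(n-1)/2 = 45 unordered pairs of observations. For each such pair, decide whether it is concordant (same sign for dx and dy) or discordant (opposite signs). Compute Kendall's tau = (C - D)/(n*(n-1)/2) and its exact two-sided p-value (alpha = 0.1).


Step 1: Enumerate the 45 unordered pairs (i,j) with i<j and classify each by sign(x_j-x_i) * sign(y_j-y_i).
  (1,2):dx=-12,dy=-3->C; (1,3):dx=-8,dy=+12->D; (1,4):dx=-2,dy=+7->D; (1,5):dx=-11,dy=+9->D
  (1,6):dx=-9,dy=+14->D; (1,7):dx=-10,dy=-4->C; (1,8):dx=-5,dy=+1->D; (1,9):dx=-4,dy=+6->D
  (1,10):dx=+1,dy=+3->C; (2,3):dx=+4,dy=+15->C; (2,4):dx=+10,dy=+10->C; (2,5):dx=+1,dy=+12->C
  (2,6):dx=+3,dy=+17->C; (2,7):dx=+2,dy=-1->D; (2,8):dx=+7,dy=+4->C; (2,9):dx=+8,dy=+9->C
  (2,10):dx=+13,dy=+6->C; (3,4):dx=+6,dy=-5->D; (3,5):dx=-3,dy=-3->C; (3,6):dx=-1,dy=+2->D
  (3,7):dx=-2,dy=-16->C; (3,8):dx=+3,dy=-11->D; (3,9):dx=+4,dy=-6->D; (3,10):dx=+9,dy=-9->D
  (4,5):dx=-9,dy=+2->D; (4,6):dx=-7,dy=+7->D; (4,7):dx=-8,dy=-11->C; (4,8):dx=-3,dy=-6->C
  (4,9):dx=-2,dy=-1->C; (4,10):dx=+3,dy=-4->D; (5,6):dx=+2,dy=+5->C; (5,7):dx=+1,dy=-13->D
  (5,8):dx=+6,dy=-8->D; (5,9):dx=+7,dy=-3->D; (5,10):dx=+12,dy=-6->D; (6,7):dx=-1,dy=-18->C
  (6,8):dx=+4,dy=-13->D; (6,9):dx=+5,dy=-8->D; (6,10):dx=+10,dy=-11->D; (7,8):dx=+5,dy=+5->C
  (7,9):dx=+6,dy=+10->C; (7,10):dx=+11,dy=+7->C; (8,9):dx=+1,dy=+5->C; (8,10):dx=+6,dy=+2->C
  (9,10):dx=+5,dy=-3->D
Step 2: C = 22, D = 23, total pairs = 45.
Step 3: tau = (C - D)/(n(n-1)/2) = (22 - 23)/45 = -0.022222.
Step 4: Exact two-sided p-value (enumerate n! = 3628800 permutations of y under H0): p = 1.000000.
Step 5: alpha = 0.1. fail to reject H0.

tau_b = -0.0222 (C=22, D=23), p = 1.000000, fail to reject H0.


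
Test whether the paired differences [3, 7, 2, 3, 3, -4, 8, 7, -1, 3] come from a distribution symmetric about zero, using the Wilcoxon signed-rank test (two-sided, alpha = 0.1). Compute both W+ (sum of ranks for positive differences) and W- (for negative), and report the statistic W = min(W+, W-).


Step 1: Drop any zero differences (none here) and take |d_i|.
|d| = [3, 7, 2, 3, 3, 4, 8, 7, 1, 3]
Step 2: Midrank |d_i| (ties get averaged ranks).
ranks: |3|->4.5, |7|->8.5, |2|->2, |3|->4.5, |3|->4.5, |4|->7, |8|->10, |7|->8.5, |1|->1, |3|->4.5
Step 3: Attach original signs; sum ranks with positive sign and with negative sign.
W+ = 4.5 + 8.5 + 2 + 4.5 + 4.5 + 10 + 8.5 + 4.5 = 47
W- = 7 + 1 = 8
(Check: W+ + W- = 55 should equal n(n+1)/2 = 55.)
Step 4: Test statistic W = min(W+, W-) = 8.
Step 5: Ties in |d|, so use the tie-corrected normal approximation.
        E[W] = n(n+1)/4 = 10*11/4 = 27.5.
        Tie groups: |d|=3 (t=4), |d|=7 (t=2); sum(t^3 - t) = 66.
        Var[W] = n(n+1)(2n+1)/24 - sum(t^3-t)/48 = 2310/24 - 66/48 = 94.875.
        z = (W - E[W]) / sqrt(Var[W]) = (8 - 27.5) / 9.7404 = -2.0020.
        Two-sided p = 2*Phi(z) = 0.045287.
Step 6: alpha = 0.1. reject H0.

W+ = 47, W- = 8, W = min = 8, p = 0.045287, reject H0.


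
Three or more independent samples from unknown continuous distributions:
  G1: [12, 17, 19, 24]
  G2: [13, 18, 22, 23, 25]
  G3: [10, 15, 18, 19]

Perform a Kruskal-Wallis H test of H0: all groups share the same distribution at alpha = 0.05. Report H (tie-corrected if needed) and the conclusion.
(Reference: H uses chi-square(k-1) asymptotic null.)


Step 1: Combine all N = 13 observations and assign midranks.
sorted (value, group, rank): (10,G3,1), (12,G1,2), (13,G2,3), (15,G3,4), (17,G1,5), (18,G2,6.5), (18,G3,6.5), (19,G1,8.5), (19,G3,8.5), (22,G2,10), (23,G2,11), (24,G1,12), (25,G2,13)
Step 2: Sum ranks within each group.
R_1 = 27.5 (n_1 = 4)
R_2 = 43.5 (n_2 = 5)
R_3 = 20 (n_3 = 4)
Step 3: H = 12/(N(N+1)) * sum(R_i^2/n_i) - 3(N+1)
     = 12/(13*14) * (27.5^2/4 + 43.5^2/5 + 20^2/4) - 3*14
     = 0.065934 * 667.513 - 42
     = 2.011813.
Step 4: Ties present; correction factor C = 1 - 12/(13^3 - 13) = 0.994505. Corrected H = 2.011813 / 0.994505 = 2.022928.
Step 5: Under H0, H ~ chi^2(2); p-value = 0.363686.
Step 6: alpha = 0.05. fail to reject H0.

H = 2.0229, df = 2, p = 0.363686, fail to reject H0.


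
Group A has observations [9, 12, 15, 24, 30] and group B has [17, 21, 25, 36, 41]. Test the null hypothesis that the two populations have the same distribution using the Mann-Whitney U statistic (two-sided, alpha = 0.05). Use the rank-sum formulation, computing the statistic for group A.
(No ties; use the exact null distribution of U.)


Step 1: Combine and sort all 10 observations; assign midranks.
sorted (value, group): (9,X), (12,X), (15,X), (17,Y), (21,Y), (24,X), (25,Y), (30,X), (36,Y), (41,Y)
ranks: 9->1, 12->2, 15->3, 17->4, 21->5, 24->6, 25->7, 30->8, 36->9, 41->10
Step 2: Rank sum for X: R1 = 1 + 2 + 3 + 6 + 8 = 20.
Step 3: U_X = R1 - n1(n1+1)/2 = 20 - 5*6/2 = 20 - 15 = 5.
       U_Y = n1*n2 - U_X = 25 - 5 = 20.
Step 4: No ties, so the exact null distribution of U (based on enumerating the C(10,5) = 252 equally likely rank assignments) gives the two-sided p-value.
Step 5: p-value = 0.150794; compare to alpha = 0.05. fail to reject H0.

U_X = 5, p = 0.150794, fail to reject H0 at alpha = 0.05.


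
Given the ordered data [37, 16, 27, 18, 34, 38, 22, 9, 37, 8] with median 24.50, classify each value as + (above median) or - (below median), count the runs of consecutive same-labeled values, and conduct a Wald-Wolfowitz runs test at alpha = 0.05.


Step 1: Compute median = 24.50; label A = above, B = below.
Labels in order: ABABAABBAB  (n_A = 5, n_B = 5)
Step 2: Count runs R = 8.
Step 3: Under H0 (random ordering), E[R] = 2*n_A*n_B/(n_A+n_B) + 1 = 2*5*5/10 + 1 = 6.0000.
        Var[R] = 2*n_A*n_B*(2*n_A*n_B - n_A - n_B) / ((n_A+n_B)^2 * (n_A+n_B-1)) = 2000/900 = 2.2222.
        SD[R] = 1.4907.
Step 4: Continuity-corrected z = (R - 0.5 - E[R]) / SD[R] = (8 - 0.5 - 6.0000) / 1.4907 = 1.0062.
Step 5: Two-sided p-value via normal approximation = 2*(1 - Phi(|z|)) = 0.314305.
Step 6: alpha = 0.05. fail to reject H0.

R = 8, z = 1.0062, p = 0.314305, fail to reject H0.


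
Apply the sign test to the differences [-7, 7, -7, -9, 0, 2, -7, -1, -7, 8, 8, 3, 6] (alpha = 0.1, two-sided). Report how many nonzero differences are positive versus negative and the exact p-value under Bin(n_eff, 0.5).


Step 1: Discard zero differences. Original n = 13; n_eff = number of nonzero differences = 12.
Nonzero differences (with sign): -7, +7, -7, -9, +2, -7, -1, -7, +8, +8, +3, +6
Step 2: Count signs: positive = 6, negative = 6.
Step 3: Under H0: P(positive) = 0.5, so the number of positives S ~ Bin(12, 0.5).
Step 4: Two-sided exact p-value = sum of Bin(12,0.5) probabilities at or below the observed probability = 1.000000.
Step 5: alpha = 0.1. fail to reject H0.

n_eff = 12, pos = 6, neg = 6, p = 1.000000, fail to reject H0.


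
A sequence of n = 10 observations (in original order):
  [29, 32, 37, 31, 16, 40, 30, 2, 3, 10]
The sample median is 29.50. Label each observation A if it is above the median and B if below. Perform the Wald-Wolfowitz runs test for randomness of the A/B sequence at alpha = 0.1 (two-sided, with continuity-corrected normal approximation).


Step 1: Compute median = 29.50; label A = above, B = below.
Labels in order: BAAABAABBB  (n_A = 5, n_B = 5)
Step 2: Count runs R = 5.
Step 3: Under H0 (random ordering), E[R] = 2*n_A*n_B/(n_A+n_B) + 1 = 2*5*5/10 + 1 = 6.0000.
        Var[R] = 2*n_A*n_B*(2*n_A*n_B - n_A - n_B) / ((n_A+n_B)^2 * (n_A+n_B-1)) = 2000/900 = 2.2222.
        SD[R] = 1.4907.
Step 4: Continuity-corrected z = (R + 0.5 - E[R]) / SD[R] = (5 + 0.5 - 6.0000) / 1.4907 = -0.3354.
Step 5: Two-sided p-value via normal approximation = 2*(1 - Phi(|z|)) = 0.737316.
Step 6: alpha = 0.1. fail to reject H0.

R = 5, z = -0.3354, p = 0.737316, fail to reject H0.


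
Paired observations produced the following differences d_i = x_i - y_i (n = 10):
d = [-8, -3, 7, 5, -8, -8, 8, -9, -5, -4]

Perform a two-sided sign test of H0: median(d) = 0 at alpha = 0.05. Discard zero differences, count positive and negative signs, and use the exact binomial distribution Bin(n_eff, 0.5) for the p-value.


Step 1: Discard zero differences. Original n = 10; n_eff = number of nonzero differences = 10.
Nonzero differences (with sign): -8, -3, +7, +5, -8, -8, +8, -9, -5, -4
Step 2: Count signs: positive = 3, negative = 7.
Step 3: Under H0: P(positive) = 0.5, so the number of positives S ~ Bin(10, 0.5).
Step 4: Two-sided exact p-value = sum of Bin(10,0.5) probabilities at or below the observed probability = 0.343750.
Step 5: alpha = 0.05. fail to reject H0.

n_eff = 10, pos = 3, neg = 7, p = 0.343750, fail to reject H0.


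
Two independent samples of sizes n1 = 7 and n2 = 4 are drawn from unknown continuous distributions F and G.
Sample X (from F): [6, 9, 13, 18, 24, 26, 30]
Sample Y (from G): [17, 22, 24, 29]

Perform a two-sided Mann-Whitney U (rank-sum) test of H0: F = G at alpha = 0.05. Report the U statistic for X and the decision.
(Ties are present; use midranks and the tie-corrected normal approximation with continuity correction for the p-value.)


Step 1: Combine and sort all 11 observations; assign midranks.
sorted (value, group): (6,X), (9,X), (13,X), (17,Y), (18,X), (22,Y), (24,X), (24,Y), (26,X), (29,Y), (30,X)
ranks: 6->1, 9->2, 13->3, 17->4, 18->5, 22->6, 24->7.5, 24->7.5, 26->9, 29->10, 30->11
Step 2: Rank sum for X: R1 = 1 + 2 + 3 + 5 + 7.5 + 9 + 11 = 38.5.
Step 3: U_X = R1 - n1(n1+1)/2 = 38.5 - 7*8/2 = 38.5 - 28 = 10.5.
       U_Y = n1*n2 - U_X = 28 - 10.5 = 17.5.
Step 4: Ties are present, so use the tie-corrected normal approximation (with continuity correction) for the p-value.
Step 5: p-value = 0.569872; compare to alpha = 0.05. fail to reject H0.

U_X = 10.5, p = 0.569872, fail to reject H0 at alpha = 0.05.


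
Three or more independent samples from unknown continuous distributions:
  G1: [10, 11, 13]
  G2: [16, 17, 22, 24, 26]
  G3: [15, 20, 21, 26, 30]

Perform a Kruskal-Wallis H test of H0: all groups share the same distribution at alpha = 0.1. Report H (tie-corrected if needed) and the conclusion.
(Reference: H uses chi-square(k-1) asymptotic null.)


Step 1: Combine all N = 13 observations and assign midranks.
sorted (value, group, rank): (10,G1,1), (11,G1,2), (13,G1,3), (15,G3,4), (16,G2,5), (17,G2,6), (20,G3,7), (21,G3,8), (22,G2,9), (24,G2,10), (26,G2,11.5), (26,G3,11.5), (30,G3,13)
Step 2: Sum ranks within each group.
R_1 = 6 (n_1 = 3)
R_2 = 41.5 (n_2 = 5)
R_3 = 43.5 (n_3 = 5)
Step 3: H = 12/(N(N+1)) * sum(R_i^2/n_i) - 3(N+1)
     = 12/(13*14) * (6^2/3 + 41.5^2/5 + 43.5^2/5) - 3*14
     = 0.065934 * 734.9 - 42
     = 6.454945.
Step 4: Ties present; correction factor C = 1 - 6/(13^3 - 13) = 0.997253. Corrected H = 6.454945 / 0.997253 = 6.472727.
Step 5: Under H0, H ~ chi^2(2); p-value = 0.039307.
Step 6: alpha = 0.1. reject H0.

H = 6.4727, df = 2, p = 0.039307, reject H0.


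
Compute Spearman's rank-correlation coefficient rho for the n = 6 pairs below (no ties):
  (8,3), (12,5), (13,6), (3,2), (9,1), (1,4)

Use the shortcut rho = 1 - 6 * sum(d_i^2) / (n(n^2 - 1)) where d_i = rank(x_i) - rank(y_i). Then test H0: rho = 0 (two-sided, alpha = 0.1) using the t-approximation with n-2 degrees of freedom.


Step 1: Rank x and y separately (midranks; no ties here).
rank(x): 8->3, 12->5, 13->6, 3->2, 9->4, 1->1
rank(y): 3->3, 5->5, 6->6, 2->2, 1->1, 4->4
Step 2: d_i = R_x(i) - R_y(i); compute d_i^2.
  (3-3)^2=0, (5-5)^2=0, (6-6)^2=0, (2-2)^2=0, (4-1)^2=9, (1-4)^2=9
sum(d^2) = 18.
Step 3: rho = 1 - 6*18 / (6*(6^2 - 1)) = 1 - 108/210 = 0.485714.
Step 4: Under H0, t = rho * sqrt((n-2)/(1-rho^2)) = 1.1113 ~ t(4).
Step 5: Two-sided p-value from the t-distribution with 4 df = 0.328723.
Step 6: alpha = 0.1. fail to reject H0.

rho = 0.4857, p = 0.328723, fail to reject H0 at alpha = 0.1.


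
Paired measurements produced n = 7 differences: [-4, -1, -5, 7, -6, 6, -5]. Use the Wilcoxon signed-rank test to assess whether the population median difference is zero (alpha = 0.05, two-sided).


Step 1: Drop any zero differences (none here) and take |d_i|.
|d| = [4, 1, 5, 7, 6, 6, 5]
Step 2: Midrank |d_i| (ties get averaged ranks).
ranks: |4|->2, |1|->1, |5|->3.5, |7|->7, |6|->5.5, |6|->5.5, |5|->3.5
Step 3: Attach original signs; sum ranks with positive sign and with negative sign.
W+ = 7 + 5.5 = 12.5
W- = 2 + 1 + 3.5 + 5.5 + 3.5 = 15.5
(Check: W+ + W- = 28 should equal n(n+1)/2 = 28.)
Step 4: Test statistic W = min(W+, W-) = 12.5.
Step 5: Ties in |d|, so use the tie-corrected normal approximation.
        E[W] = n(n+1)/4 = 7*8/4 = 14.
        Tie groups: |d|=5 (t=2), |d|=6 (t=2); sum(t^3 - t) = 12.
        Var[W] = n(n+1)(2n+1)/24 - sum(t^3-t)/48 = 840/24 - 12/48 = 34.75.
        z = (W - E[W]) / sqrt(Var[W]) = (12.5 - 14) / 5.8949 = -0.2545.
        Two-sided p = 2*Phi(z) = 0.799143.
Step 6: alpha = 0.05. fail to reject H0.

W+ = 12.5, W- = 15.5, W = min = 12.5, p = 0.799143, fail to reject H0.


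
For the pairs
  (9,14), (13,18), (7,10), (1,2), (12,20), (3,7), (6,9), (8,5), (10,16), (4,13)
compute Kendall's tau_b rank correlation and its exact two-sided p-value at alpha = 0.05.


Step 1: Enumerate the 45 unordered pairs (i,j) with i<j and classify each by sign(x_j-x_i) * sign(y_j-y_i).
  (1,2):dx=+4,dy=+4->C; (1,3):dx=-2,dy=-4->C; (1,4):dx=-8,dy=-12->C; (1,5):dx=+3,dy=+6->C
  (1,6):dx=-6,dy=-7->C; (1,7):dx=-3,dy=-5->C; (1,8):dx=-1,dy=-9->C; (1,9):dx=+1,dy=+2->C
  (1,10):dx=-5,dy=-1->C; (2,3):dx=-6,dy=-8->C; (2,4):dx=-12,dy=-16->C; (2,5):dx=-1,dy=+2->D
  (2,6):dx=-10,dy=-11->C; (2,7):dx=-7,dy=-9->C; (2,8):dx=-5,dy=-13->C; (2,9):dx=-3,dy=-2->C
  (2,10):dx=-9,dy=-5->C; (3,4):dx=-6,dy=-8->C; (3,5):dx=+5,dy=+10->C; (3,6):dx=-4,dy=-3->C
  (3,7):dx=-1,dy=-1->C; (3,8):dx=+1,dy=-5->D; (3,9):dx=+3,dy=+6->C; (3,10):dx=-3,dy=+3->D
  (4,5):dx=+11,dy=+18->C; (4,6):dx=+2,dy=+5->C; (4,7):dx=+5,dy=+7->C; (4,8):dx=+7,dy=+3->C
  (4,9):dx=+9,dy=+14->C; (4,10):dx=+3,dy=+11->C; (5,6):dx=-9,dy=-13->C; (5,7):dx=-6,dy=-11->C
  (5,8):dx=-4,dy=-15->C; (5,9):dx=-2,dy=-4->C; (5,10):dx=-8,dy=-7->C; (6,7):dx=+3,dy=+2->C
  (6,8):dx=+5,dy=-2->D; (6,9):dx=+7,dy=+9->C; (6,10):dx=+1,dy=+6->C; (7,8):dx=+2,dy=-4->D
  (7,9):dx=+4,dy=+7->C; (7,10):dx=-2,dy=+4->D; (8,9):dx=+2,dy=+11->C; (8,10):dx=-4,dy=+8->D
  (9,10):dx=-6,dy=-3->C
Step 2: C = 38, D = 7, total pairs = 45.
Step 3: tau = (C - D)/(n(n-1)/2) = (38 - 7)/45 = 0.688889.
Step 4: Exact two-sided p-value (enumerate n! = 3628800 permutations of y under H0): p = 0.004687.
Step 5: alpha = 0.05. reject H0.

tau_b = 0.6889 (C=38, D=7), p = 0.004687, reject H0.


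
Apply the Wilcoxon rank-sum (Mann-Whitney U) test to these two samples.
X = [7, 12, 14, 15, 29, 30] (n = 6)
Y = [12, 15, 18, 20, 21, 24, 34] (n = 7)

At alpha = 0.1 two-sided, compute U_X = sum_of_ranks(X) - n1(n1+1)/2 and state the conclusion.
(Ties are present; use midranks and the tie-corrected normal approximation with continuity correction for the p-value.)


Step 1: Combine and sort all 13 observations; assign midranks.
sorted (value, group): (7,X), (12,X), (12,Y), (14,X), (15,X), (15,Y), (18,Y), (20,Y), (21,Y), (24,Y), (29,X), (30,X), (34,Y)
ranks: 7->1, 12->2.5, 12->2.5, 14->4, 15->5.5, 15->5.5, 18->7, 20->8, 21->9, 24->10, 29->11, 30->12, 34->13
Step 2: Rank sum for X: R1 = 1 + 2.5 + 4 + 5.5 + 11 + 12 = 36.
Step 3: U_X = R1 - n1(n1+1)/2 = 36 - 6*7/2 = 36 - 21 = 15.
       U_Y = n1*n2 - U_X = 42 - 15 = 27.
Step 4: Ties are present, so use the tie-corrected normal approximation (with continuity correction) for the p-value.
Step 5: p-value = 0.430766; compare to alpha = 0.1. fail to reject H0.

U_X = 15, p = 0.430766, fail to reject H0 at alpha = 0.1.


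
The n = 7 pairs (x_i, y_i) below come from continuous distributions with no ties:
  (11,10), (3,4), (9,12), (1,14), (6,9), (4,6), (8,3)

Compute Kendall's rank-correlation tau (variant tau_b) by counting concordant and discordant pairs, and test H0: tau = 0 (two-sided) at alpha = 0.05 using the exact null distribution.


Step 1: Enumerate the 21 unordered pairs (i,j) with i<j and classify each by sign(x_j-x_i) * sign(y_j-y_i).
  (1,2):dx=-8,dy=-6->C; (1,3):dx=-2,dy=+2->D; (1,4):dx=-10,dy=+4->D; (1,5):dx=-5,dy=-1->C
  (1,6):dx=-7,dy=-4->C; (1,7):dx=-3,dy=-7->C; (2,3):dx=+6,dy=+8->C; (2,4):dx=-2,dy=+10->D
  (2,5):dx=+3,dy=+5->C; (2,6):dx=+1,dy=+2->C; (2,7):dx=+5,dy=-1->D; (3,4):dx=-8,dy=+2->D
  (3,5):dx=-3,dy=-3->C; (3,6):dx=-5,dy=-6->C; (3,7):dx=-1,dy=-9->C; (4,5):dx=+5,dy=-5->D
  (4,6):dx=+3,dy=-8->D; (4,7):dx=+7,dy=-11->D; (5,6):dx=-2,dy=-3->C; (5,7):dx=+2,dy=-6->D
  (6,7):dx=+4,dy=-3->D
Step 2: C = 11, D = 10, total pairs = 21.
Step 3: tau = (C - D)/(n(n-1)/2) = (11 - 10)/21 = 0.047619.
Step 4: Exact two-sided p-value (enumerate n! = 5040 permutations of y under H0): p = 1.000000.
Step 5: alpha = 0.05. fail to reject H0.

tau_b = 0.0476 (C=11, D=10), p = 1.000000, fail to reject H0.


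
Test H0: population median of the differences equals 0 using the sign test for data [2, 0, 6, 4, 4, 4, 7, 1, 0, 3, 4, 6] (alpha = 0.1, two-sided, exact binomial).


Step 1: Discard zero differences. Original n = 12; n_eff = number of nonzero differences = 10.
Nonzero differences (with sign): +2, +6, +4, +4, +4, +7, +1, +3, +4, +6
Step 2: Count signs: positive = 10, negative = 0.
Step 3: Under H0: P(positive) = 0.5, so the number of positives S ~ Bin(10, 0.5).
Step 4: Two-sided exact p-value = sum of Bin(10,0.5) probabilities at or below the observed probability = 0.001953.
Step 5: alpha = 0.1. reject H0.

n_eff = 10, pos = 10, neg = 0, p = 0.001953, reject H0.


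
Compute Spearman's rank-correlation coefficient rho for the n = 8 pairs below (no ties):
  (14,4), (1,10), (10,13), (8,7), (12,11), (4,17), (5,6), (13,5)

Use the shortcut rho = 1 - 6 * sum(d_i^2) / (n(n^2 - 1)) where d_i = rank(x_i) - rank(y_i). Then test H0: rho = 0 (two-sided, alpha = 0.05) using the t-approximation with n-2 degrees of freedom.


Step 1: Rank x and y separately (midranks; no ties here).
rank(x): 14->8, 1->1, 10->5, 8->4, 12->6, 4->2, 5->3, 13->7
rank(y): 4->1, 10->5, 13->7, 7->4, 11->6, 17->8, 6->3, 5->2
Step 2: d_i = R_x(i) - R_y(i); compute d_i^2.
  (8-1)^2=49, (1-5)^2=16, (5-7)^2=4, (4-4)^2=0, (6-6)^2=0, (2-8)^2=36, (3-3)^2=0, (7-2)^2=25
sum(d^2) = 130.
Step 3: rho = 1 - 6*130 / (8*(8^2 - 1)) = 1 - 780/504 = -0.547619.
Step 4: Under H0, t = rho * sqrt((n-2)/(1-rho^2)) = -1.6031 ~ t(6).
Step 5: Two-sided p-value from the t-distribution with 6 df = 0.160026.
Step 6: alpha = 0.05. fail to reject H0.

rho = -0.5476, p = 0.160026, fail to reject H0 at alpha = 0.05.


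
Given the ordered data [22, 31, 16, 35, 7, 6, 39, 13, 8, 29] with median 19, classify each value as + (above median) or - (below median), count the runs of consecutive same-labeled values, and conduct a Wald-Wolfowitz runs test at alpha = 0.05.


Step 1: Compute median = 19; label A = above, B = below.
Labels in order: AABABBABBA  (n_A = 5, n_B = 5)
Step 2: Count runs R = 7.
Step 3: Under H0 (random ordering), E[R] = 2*n_A*n_B/(n_A+n_B) + 1 = 2*5*5/10 + 1 = 6.0000.
        Var[R] = 2*n_A*n_B*(2*n_A*n_B - n_A - n_B) / ((n_A+n_B)^2 * (n_A+n_B-1)) = 2000/900 = 2.2222.
        SD[R] = 1.4907.
Step 4: Continuity-corrected z = (R - 0.5 - E[R]) / SD[R] = (7 - 0.5 - 6.0000) / 1.4907 = 0.3354.
Step 5: Two-sided p-value via normal approximation = 2*(1 - Phi(|z|)) = 0.737316.
Step 6: alpha = 0.05. fail to reject H0.

R = 7, z = 0.3354, p = 0.737316, fail to reject H0.


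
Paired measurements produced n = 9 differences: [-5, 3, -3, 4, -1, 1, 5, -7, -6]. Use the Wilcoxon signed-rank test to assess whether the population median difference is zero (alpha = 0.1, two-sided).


Step 1: Drop any zero differences (none here) and take |d_i|.
|d| = [5, 3, 3, 4, 1, 1, 5, 7, 6]
Step 2: Midrank |d_i| (ties get averaged ranks).
ranks: |5|->6.5, |3|->3.5, |3|->3.5, |4|->5, |1|->1.5, |1|->1.5, |5|->6.5, |7|->9, |6|->8
Step 3: Attach original signs; sum ranks with positive sign and with negative sign.
W+ = 3.5 + 5 + 1.5 + 6.5 = 16.5
W- = 6.5 + 3.5 + 1.5 + 9 + 8 = 28.5
(Check: W+ + W- = 45 should equal n(n+1)/2 = 45.)
Step 4: Test statistic W = min(W+, W-) = 16.5.
Step 5: Ties in |d|, so use the tie-corrected normal approximation.
        E[W] = n(n+1)/4 = 9*10/4 = 22.5.
        Tie groups: |d|=1 (t=2), |d|=3 (t=2), |d|=5 (t=2); sum(t^3 - t) = 18.
        Var[W] = n(n+1)(2n+1)/24 - sum(t^3-t)/48 = 1710/24 - 18/48 = 70.875.
        z = (W - E[W]) / sqrt(Var[W]) = (16.5 - 22.5) / 8.4187 = -0.7127.
        Two-sided p = 2*Phi(z) = 0.476033.
Step 6: alpha = 0.1. fail to reject H0.

W+ = 16.5, W- = 28.5, W = min = 16.5, p = 0.476033, fail to reject H0.
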